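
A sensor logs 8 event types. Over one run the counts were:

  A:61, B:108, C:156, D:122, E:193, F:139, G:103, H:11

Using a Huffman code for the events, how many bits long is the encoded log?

Merge the two smallest weights repeatedly:
H(11) + A(61) → 72
72 + G(103) → 175
B(108) + D(122) → 230
F(139) + C(156) → 295
175 + E(193) → 368
230 + 295 → 525
368 + 525 → 893
Each symbol's bit-cost is frequency × depth; summing gives 2558 bits (equivalently 72 + 175 + 230 + 295 + 368 + 525 + 893).

2558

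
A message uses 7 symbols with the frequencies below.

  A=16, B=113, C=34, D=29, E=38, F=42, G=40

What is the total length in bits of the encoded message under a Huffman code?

Greedily combine the two least-frequent nodes:
combine A(16), D(29) → 45
combine C(34), E(38) → 72
combine G(40), F(42) → 82
combine 45, 72 → 117
combine 82, B(113) → 195
combine 117, 195 → 312
Total encoded bits = sum of merged weights = 45 + 72 + 82 + 117 + 195 + 312 = 823.

823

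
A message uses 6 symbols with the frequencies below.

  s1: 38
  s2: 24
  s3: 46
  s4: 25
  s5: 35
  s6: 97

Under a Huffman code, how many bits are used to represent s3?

3

Repeatedly merge the two smallest:
s2(24) + s4(25) → 49
s5(35) + s1(38) → 73
s3(46) + 49 → 95
73 + 95 → 168
s6(97) + 168 → 265
s3 sits 3 levels below the root, so its codeword is 3 bits.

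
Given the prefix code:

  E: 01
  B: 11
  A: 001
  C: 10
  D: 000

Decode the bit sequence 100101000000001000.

CEEDDAD

Read left to right; each codeword is recognised as soon as it completes (prefix code):
  10→C | 01→E | 01→E | 000→D | 000→D | 001→A | 000→D
Decoded message: CEEDDAD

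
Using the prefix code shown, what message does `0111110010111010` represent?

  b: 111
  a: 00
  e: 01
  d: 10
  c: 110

Read left to right; each codeword is recognised as soon as it completes (prefix code):
  01→e | 111→b | 10→d | 01→e | 01→e | 110→c | 10→d
Decoded message: ebdeecd

ebdeecd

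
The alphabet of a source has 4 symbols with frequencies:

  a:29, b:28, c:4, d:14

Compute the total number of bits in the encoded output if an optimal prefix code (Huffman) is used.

Merge the two smallest weights repeatedly:
combine c(4), d(14) → 18
combine 18, b(28) → 46
combine a(29), 46 → 75
Total encoded bits = sum of merged weights = 18 + 46 + 75 = 139.

139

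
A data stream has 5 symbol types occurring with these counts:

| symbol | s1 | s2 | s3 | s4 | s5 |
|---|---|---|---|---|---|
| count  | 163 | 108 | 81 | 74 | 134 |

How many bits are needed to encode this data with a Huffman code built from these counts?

Merge the two smallest weights repeatedly:
s4(74) + s3(81) → 155
s2(108) + s5(134) → 242
155 + s1(163) → 318
242 + 318 → 560
The encoded length is the sum of every internal node's weight: 155 + 242 + 318 + 560 = 1275 bits.

1275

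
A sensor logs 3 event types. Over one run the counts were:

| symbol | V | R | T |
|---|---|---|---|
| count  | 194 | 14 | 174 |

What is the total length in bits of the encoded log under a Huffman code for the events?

570

Build the Huffman tree bottom-up:
merge R(14) and T(174): 188
merge 188 and V(194): 382
The encoded length is the sum of every internal node's weight: 188 + 382 = 570 bits.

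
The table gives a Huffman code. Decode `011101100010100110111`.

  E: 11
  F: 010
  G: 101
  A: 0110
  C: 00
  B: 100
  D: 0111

Read left to right; each codeword is recognised as soon as it completes (prefix code):
  0111→D | 0110→A | 00→C | 101→G | 00→C | 11→E | 0111→D
Decoded message: DACGCED

DACGCED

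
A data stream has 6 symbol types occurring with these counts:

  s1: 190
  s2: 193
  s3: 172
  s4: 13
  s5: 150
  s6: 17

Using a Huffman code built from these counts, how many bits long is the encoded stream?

Build the Huffman tree bottom-up:
combine s4(13), s6(17) → 30
combine 30, s5(150) → 180
combine s3(172), 180 → 352
combine s1(190), s2(193) → 383
combine 352, 383 → 735
The encoded length is the sum of every internal node's weight: 30 + 180 + 352 + 383 + 735 = 1680 bits.

1680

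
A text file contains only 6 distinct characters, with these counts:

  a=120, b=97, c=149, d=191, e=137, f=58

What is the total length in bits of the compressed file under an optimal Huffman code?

Merge the two smallest weights repeatedly:
combine f(58), b(97) → 155
combine a(120), e(137) → 257
combine c(149), 155 → 304
combine d(191), 257 → 448
combine 304, 448 → 752
The encoded length is the sum of every internal node's weight: 155 + 257 + 304 + 448 + 752 = 1916 bits.

1916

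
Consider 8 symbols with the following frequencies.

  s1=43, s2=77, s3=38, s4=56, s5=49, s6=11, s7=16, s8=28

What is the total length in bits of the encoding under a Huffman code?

903

Build the Huffman tree bottom-up:
merge s6(11) and s7(16): 27
merge 27 and s8(28): 55
merge s3(38) and s1(43): 81
merge s5(49) and 55: 104
merge s4(56) and s2(77): 133
merge 81 and 104: 185
merge 133 and 185: 318
The encoded length is the sum of every internal node's weight: 27 + 55 + 81 + 104 + 133 + 185 + 318 = 903 bits.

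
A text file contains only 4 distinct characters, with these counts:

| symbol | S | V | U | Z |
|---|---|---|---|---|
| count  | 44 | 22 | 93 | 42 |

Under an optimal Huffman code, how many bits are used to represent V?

3

Huffman merges, smallest pair first:
combine V(22), Z(42) → 64
combine S(44), 64 → 108
combine U(93), 108 → 201
The subtree containing V is merged 3 times, so code length = 3.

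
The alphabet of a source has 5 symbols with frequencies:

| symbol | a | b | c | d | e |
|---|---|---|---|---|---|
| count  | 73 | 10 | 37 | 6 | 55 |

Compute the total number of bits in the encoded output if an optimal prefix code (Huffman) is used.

Merge the two smallest weights repeatedly:
merge d(6) and b(10): 16
merge 16 and c(37): 53
merge 53 and e(55): 108
merge a(73) and 108: 181
Each symbol's bit-cost is frequency × depth; summing gives 358 bits (equivalently 16 + 53 + 108 + 181).

358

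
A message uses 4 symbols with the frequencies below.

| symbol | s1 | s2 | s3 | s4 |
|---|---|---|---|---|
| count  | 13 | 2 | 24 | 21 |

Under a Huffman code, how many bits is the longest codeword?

Merge the two lowest-weight nodes at each step:
combine s2(2), s1(13) → 15
combine 15, s4(21) → 36
combine s3(24), 36 → 60
The rarest symbols sit at the bottom; the longest codeword is 3 bits.

3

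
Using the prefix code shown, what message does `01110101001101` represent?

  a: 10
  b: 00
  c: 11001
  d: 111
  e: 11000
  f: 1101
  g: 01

Read left to right; each codeword is recognised as soon as it completes (prefix code):
  01→g | 1101→f | 01→g | 00→b | 1101→f
Decoded message: gfgbf

gfgbf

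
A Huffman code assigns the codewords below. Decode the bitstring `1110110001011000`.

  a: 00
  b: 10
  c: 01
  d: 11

Read left to right; each codeword is recognised as soon as it completes (prefix code):
  11→d | 10→b | 11→d | 00→a | 01→c | 01→c | 10→b | 00→a
Decoded message: dbdaccba

dbdaccba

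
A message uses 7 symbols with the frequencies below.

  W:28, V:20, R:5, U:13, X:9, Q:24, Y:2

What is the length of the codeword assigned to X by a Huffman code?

Repeatedly merge the two smallest:
combine Y(2), R(5) → 7
combine 7, X(9) → 16
combine U(13), 16 → 29
combine V(20), Q(24) → 44
combine W(28), 29 → 57
combine 44, 57 → 101
X's leaf is at depth 4, giving a 4-bit codeword.

4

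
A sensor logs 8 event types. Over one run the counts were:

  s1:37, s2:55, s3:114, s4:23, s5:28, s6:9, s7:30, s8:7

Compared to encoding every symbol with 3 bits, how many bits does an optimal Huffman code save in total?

Fixed-length: 3 bits × 303 symbols = 909 bits.
Huffman merges:
s8(7) + s6(9) → 16
16 + s4(23) → 39
s5(28) + s7(30) → 58
s1(37) + 39 → 76
s2(55) + 58 → 113
76 + 113 → 189
s3(114) + 189 → 303
Huffman total = 16 + 39 + 58 + 76 + 113 + 189 + 303 = 794 bits.
Saving = 909 − 794 = 115 bits.

115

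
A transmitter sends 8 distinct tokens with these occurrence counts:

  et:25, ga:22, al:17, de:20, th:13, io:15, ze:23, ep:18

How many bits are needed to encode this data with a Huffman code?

Build the Huffman tree bottom-up:
th(13) + io(15) → 28
al(17) + ep(18) → 35
de(20) + ga(22) → 42
ze(23) + et(25) → 48
28 + 35 → 63
42 + 48 → 90
63 + 90 → 153
Total encoded bits = sum of merged weights = 28 + 35 + 42 + 48 + 63 + 90 + 153 = 459.

459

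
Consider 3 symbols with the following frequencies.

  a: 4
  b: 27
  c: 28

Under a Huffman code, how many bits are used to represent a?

Huffman merges, smallest pair first:
merge a(4) and b(27): 31
merge c(28) and 31: 59
The subtree containing a is merged 2 times, so code length = 2.

2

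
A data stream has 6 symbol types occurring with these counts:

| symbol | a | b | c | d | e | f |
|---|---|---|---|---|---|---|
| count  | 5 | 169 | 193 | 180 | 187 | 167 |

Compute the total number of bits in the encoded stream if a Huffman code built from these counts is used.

Greedily combine the two least-frequent nodes:
combine a(5), f(167) → 172
combine b(169), 172 → 341
combine d(180), e(187) → 367
combine c(193), 341 → 534
combine 367, 534 → 901
The encoded length is the sum of every internal node's weight: 172 + 341 + 367 + 534 + 901 = 2315 bits.

2315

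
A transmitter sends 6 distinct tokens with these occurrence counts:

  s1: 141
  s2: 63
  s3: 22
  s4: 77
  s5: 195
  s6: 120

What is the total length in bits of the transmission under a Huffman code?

Build the Huffman tree bottom-up:
merge s3(22) and s2(63): 85
merge s4(77) and 85: 162
merge s6(120) and s1(141): 261
merge 162 and s5(195): 357
merge 261 and 357: 618
Total encoded bits = sum of merged weights = 85 + 162 + 261 + 357 + 618 = 1483.

1483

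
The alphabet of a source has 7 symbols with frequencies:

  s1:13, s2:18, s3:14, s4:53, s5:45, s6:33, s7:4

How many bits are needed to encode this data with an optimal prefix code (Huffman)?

457

Build the Huffman tree bottom-up:
merge s7(4) and s1(13): 17
merge s3(14) and 17: 31
merge s2(18) and 31: 49
merge s6(33) and s5(45): 78
merge 49 and s4(53): 102
merge 78 and 102: 180
Total encoded bits = sum of merged weights = 17 + 31 + 49 + 78 + 102 + 180 = 457.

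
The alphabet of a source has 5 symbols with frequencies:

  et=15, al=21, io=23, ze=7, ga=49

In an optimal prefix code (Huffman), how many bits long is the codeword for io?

Repeatedly merge the two smallest:
merge ze(7) and et(15): 22
merge al(21) and 22: 43
merge io(23) and 43: 66
merge ga(49) and 66: 115
The subtree containing io is merged 2 times, so code length = 2.

2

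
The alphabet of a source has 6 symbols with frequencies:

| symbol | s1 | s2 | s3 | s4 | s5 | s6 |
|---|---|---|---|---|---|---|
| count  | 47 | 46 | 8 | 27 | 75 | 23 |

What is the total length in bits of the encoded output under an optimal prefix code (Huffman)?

541

Build the Huffman tree bottom-up:
merge s3(8) and s6(23): 31
merge s4(27) and 31: 58
merge s2(46) and s1(47): 93
merge 58 and s5(75): 133
merge 93 and 133: 226
Each symbol's bit-cost is frequency × depth; summing gives 541 bits (equivalently 31 + 58 + 93 + 133 + 226).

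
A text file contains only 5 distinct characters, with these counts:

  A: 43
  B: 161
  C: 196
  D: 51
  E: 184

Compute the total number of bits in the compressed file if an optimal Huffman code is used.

Greedily combine the two least-frequent nodes:
merge A(43) and D(51): 94
merge 94 and B(161): 255
merge E(184) and C(196): 380
merge 255 and 380: 635
Each symbol's bit-cost is frequency × depth; summing gives 1364 bits (equivalently 94 + 255 + 380 + 635).

1364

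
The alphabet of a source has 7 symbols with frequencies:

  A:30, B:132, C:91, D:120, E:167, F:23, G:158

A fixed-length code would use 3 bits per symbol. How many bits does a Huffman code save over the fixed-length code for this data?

Fixed-length: 3 bits × 721 symbols = 2163 bits.
Huffman merges:
combine F(23), A(30) → 53
combine 53, C(91) → 144
combine D(120), B(132) → 252
combine 144, G(158) → 302
combine E(167), 252 → 419
combine 302, 419 → 721
Huffman total = 53 + 144 + 252 + 302 + 419 + 721 = 1891 bits.
Saving = 2163 − 1891 = 272 bits.

272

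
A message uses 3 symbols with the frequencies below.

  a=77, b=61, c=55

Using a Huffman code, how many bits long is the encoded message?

Merge the two smallest weights repeatedly:
c(55) + b(61) → 116
a(77) + 116 → 193
Each symbol's bit-cost is frequency × depth; summing gives 309 bits (equivalently 116 + 193).

309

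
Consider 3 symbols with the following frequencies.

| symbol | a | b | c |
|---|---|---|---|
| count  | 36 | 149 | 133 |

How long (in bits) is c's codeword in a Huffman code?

Huffman merges, smallest pair first:
merge a(36) and c(133): 169
merge b(149) and 169: 318
c sits 2 levels below the root, so its codeword is 2 bits.

2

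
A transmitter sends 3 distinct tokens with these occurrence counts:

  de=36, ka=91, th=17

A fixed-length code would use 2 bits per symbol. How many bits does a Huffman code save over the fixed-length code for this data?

91

Fixed-length: 2 bits × 144 symbols = 288 bits.
Huffman merges:
combine th(17), de(36) → 53
combine 53, ka(91) → 144
Huffman total = 53 + 144 = 197 bits.
Saving = 288 − 197 = 91 bits.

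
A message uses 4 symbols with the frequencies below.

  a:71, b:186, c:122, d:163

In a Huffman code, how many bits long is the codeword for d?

Repeatedly merge the two smallest:
a(71) + c(122) → 193
d(163) + b(186) → 349
193 + 349 → 542
The subtree containing d is merged 2 times, so code length = 2.

2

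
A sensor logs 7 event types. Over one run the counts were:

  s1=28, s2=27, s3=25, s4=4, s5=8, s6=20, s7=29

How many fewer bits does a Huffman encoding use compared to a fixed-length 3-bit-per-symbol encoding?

45

Fixed-length: 3 bits × 141 symbols = 423 bits.
Huffman merges:
combine s4(4), s5(8) → 12
combine 12, s6(20) → 32
combine s3(25), s2(27) → 52
combine s1(28), s7(29) → 57
combine 32, 52 → 84
combine 57, 84 → 141
Huffman total = 12 + 32 + 52 + 57 + 84 + 141 = 378 bits.
Saving = 423 − 378 = 45 bits.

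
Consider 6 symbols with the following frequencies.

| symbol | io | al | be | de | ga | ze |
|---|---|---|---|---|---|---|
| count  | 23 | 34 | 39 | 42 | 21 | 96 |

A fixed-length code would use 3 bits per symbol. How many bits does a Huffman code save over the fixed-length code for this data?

Fixed-length: 3 bits × 255 symbols = 765 bits.
Huffman merges:
combine ga(21), io(23) → 44
combine al(34), be(39) → 73
combine de(42), 44 → 86
combine 73, 86 → 159
combine ze(96), 159 → 255
Huffman total = 44 + 73 + 86 + 159 + 255 = 617 bits.
Saving = 765 − 617 = 148 bits.

148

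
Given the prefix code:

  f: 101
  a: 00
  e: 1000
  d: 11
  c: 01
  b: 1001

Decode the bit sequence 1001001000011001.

baecb

Read left to right; each codeword is recognised as soon as it completes (prefix code):
  1001→b | 00→a | 1000→e | 01→c | 1001→b
Decoded message: baecb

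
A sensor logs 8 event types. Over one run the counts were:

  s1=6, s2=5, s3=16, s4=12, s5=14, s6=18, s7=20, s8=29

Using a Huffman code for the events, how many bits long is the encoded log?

342

Merge the two smallest weights repeatedly:
merge s2(5) and s1(6): 11
merge 11 and s4(12): 23
merge s5(14) and s3(16): 30
merge s6(18) and s7(20): 38
merge 23 and s8(29): 52
merge 30 and 38: 68
merge 52 and 68: 120
Total encoded bits = sum of merged weights = 11 + 23 + 30 + 38 + 52 + 68 + 120 = 342.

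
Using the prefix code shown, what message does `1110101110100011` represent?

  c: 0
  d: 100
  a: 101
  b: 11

Read left to right; each codeword is recognised as soon as it completes (prefix code):
  11→b | 101→a | 0→c | 11→b | 101→a | 0→c | 0→c | 0→c | 11→b
Decoded message: bacbacccb

bacbacccb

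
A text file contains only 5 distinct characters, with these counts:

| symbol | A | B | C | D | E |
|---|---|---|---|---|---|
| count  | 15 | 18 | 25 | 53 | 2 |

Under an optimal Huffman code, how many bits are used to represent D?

Build the tree from the bottom:
merge E(2) and A(15): 17
merge 17 and B(18): 35
merge C(25) and 35: 60
merge D(53) and 60: 113
D is merged only at the final step, so code length = 1.

1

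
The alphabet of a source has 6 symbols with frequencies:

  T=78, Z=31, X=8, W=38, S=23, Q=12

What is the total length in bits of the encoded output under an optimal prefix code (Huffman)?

Merge the two smallest weights repeatedly:
X(8) + Q(12) → 20
20 + S(23) → 43
Z(31) + W(38) → 69
43 + 69 → 112
T(78) + 112 → 190
Each symbol's bit-cost is frequency × depth; summing gives 434 bits (equivalently 20 + 43 + 69 + 112 + 190).

434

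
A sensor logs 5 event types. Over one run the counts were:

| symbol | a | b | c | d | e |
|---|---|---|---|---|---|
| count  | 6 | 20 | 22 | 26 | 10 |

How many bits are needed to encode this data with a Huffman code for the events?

184

Build the Huffman tree bottom-up:
combine a(6), e(10) → 16
combine 16, b(20) → 36
combine c(22), d(26) → 48
combine 36, 48 → 84
Total encoded bits = sum of merged weights = 16 + 36 + 48 + 84 = 184.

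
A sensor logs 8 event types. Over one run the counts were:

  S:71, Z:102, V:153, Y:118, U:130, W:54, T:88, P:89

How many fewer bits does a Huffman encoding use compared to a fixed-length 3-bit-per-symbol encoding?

28

Fixed-length: 3 bits × 805 symbols = 2415 bits.
Huffman merges:
W(54) + S(71) → 125
T(88) + P(89) → 177
Z(102) + Y(118) → 220
125 + U(130) → 255
V(153) + 177 → 330
220 + 255 → 475
330 + 475 → 805
Huffman total = 125 + 177 + 220 + 255 + 330 + 475 + 805 = 2387 bits.
Saving = 2415 − 2387 = 28 bits.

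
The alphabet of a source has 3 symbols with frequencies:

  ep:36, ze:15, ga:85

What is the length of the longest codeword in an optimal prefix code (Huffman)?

Merge the two lowest-weight nodes at each step:
ze(15) + ep(36) → 51
51 + ga(85) → 136
Maximum depth reached is 2.

2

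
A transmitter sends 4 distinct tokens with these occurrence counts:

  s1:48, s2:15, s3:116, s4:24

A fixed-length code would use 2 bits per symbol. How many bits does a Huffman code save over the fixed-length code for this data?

77

Fixed-length: 2 bits × 203 symbols = 406 bits.
Huffman merges:
merge s2(15) and s4(24): 39
merge 39 and s1(48): 87
merge 87 and s3(116): 203
Huffman total = 39 + 87 + 203 = 329 bits.
Saving = 406 − 329 = 77 bits.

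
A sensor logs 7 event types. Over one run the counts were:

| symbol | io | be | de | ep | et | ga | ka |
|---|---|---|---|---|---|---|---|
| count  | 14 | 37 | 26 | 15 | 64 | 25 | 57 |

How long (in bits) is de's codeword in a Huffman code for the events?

3

Build the tree from the bottom:
combine io(14), ep(15) → 29
combine ga(25), de(26) → 51
combine 29, be(37) → 66
combine 51, ka(57) → 108
combine et(64), 66 → 130
combine 108, 130 → 238
de's leaf is at depth 3, giving a 3-bit codeword.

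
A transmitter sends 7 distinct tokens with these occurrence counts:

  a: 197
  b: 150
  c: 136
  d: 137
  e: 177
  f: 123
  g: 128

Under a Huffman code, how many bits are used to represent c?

Huffman merges, smallest pair first:
combine f(123), g(128) → 251
combine c(136), d(137) → 273
combine b(150), e(177) → 327
combine a(197), 251 → 448
combine 273, 327 → 600
combine 448, 600 → 1048
The subtree containing c is merged 3 times, so code length = 3.

3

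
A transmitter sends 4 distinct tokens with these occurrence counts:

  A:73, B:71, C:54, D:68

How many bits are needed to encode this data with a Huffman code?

Merge the two smallest weights repeatedly:
combine C(54), D(68) → 122
combine B(71), A(73) → 144
combine 122, 144 → 266
The encoded length is the sum of every internal node's weight: 122 + 144 + 266 = 532 bits.

532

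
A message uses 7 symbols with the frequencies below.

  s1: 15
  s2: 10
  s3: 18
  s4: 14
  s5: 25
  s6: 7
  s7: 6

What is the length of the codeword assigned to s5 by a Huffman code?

Repeatedly merge the two smallest:
merge s7(6) and s6(7): 13
merge s2(10) and 13: 23
merge s4(14) and s1(15): 29
merge s3(18) and 23: 41
merge s5(25) and 29: 54
merge 41 and 54: 95
The subtree containing s5 is merged 2 times, so code length = 2.

2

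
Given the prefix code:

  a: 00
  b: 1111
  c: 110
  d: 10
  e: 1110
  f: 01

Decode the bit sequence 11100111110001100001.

Read left to right; each codeword is recognised as soon as it completes (prefix code):
  1110→e | 01→f | 1111→b | 00→a | 01→f | 10→d | 00→a | 01→f
Decoded message: efbafdaf

efbafdaf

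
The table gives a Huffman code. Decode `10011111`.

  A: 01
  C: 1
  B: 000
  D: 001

Read left to right; each codeword is recognised as soon as it completes (prefix code):
  1→C | 001→D | 1→C | 1→C | 1→C | 1→C
Decoded message: CDCCCC

CDCCCC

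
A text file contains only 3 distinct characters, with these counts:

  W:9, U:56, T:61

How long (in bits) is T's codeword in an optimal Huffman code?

1

Repeatedly merge the two smallest:
merge W(9) and U(56): 65
merge T(61) and 65: 126
T sits one level below the root: a 1-bit codeword.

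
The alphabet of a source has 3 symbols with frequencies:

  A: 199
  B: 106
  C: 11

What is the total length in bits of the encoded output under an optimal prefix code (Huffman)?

433

Build the Huffman tree bottom-up:
merge C(11) and B(106): 117
merge 117 and A(199): 316
Total encoded bits = sum of merged weights = 117 + 316 = 433.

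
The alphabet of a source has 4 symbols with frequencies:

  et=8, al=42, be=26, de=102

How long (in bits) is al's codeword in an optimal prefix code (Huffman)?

Huffman merges, smallest pair first:
merge et(8) and be(26): 34
merge 34 and al(42): 76
merge 76 and de(102): 178
al's leaf is at depth 2, giving a 2-bit codeword.

2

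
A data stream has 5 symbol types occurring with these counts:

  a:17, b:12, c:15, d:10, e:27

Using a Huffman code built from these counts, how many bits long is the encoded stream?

184

Merge the two smallest weights repeatedly:
d(10) + b(12) → 22
c(15) + a(17) → 32
22 + e(27) → 49
32 + 49 → 81
Each symbol's bit-cost is frequency × depth; summing gives 184 bits (equivalently 22 + 32 + 49 + 81).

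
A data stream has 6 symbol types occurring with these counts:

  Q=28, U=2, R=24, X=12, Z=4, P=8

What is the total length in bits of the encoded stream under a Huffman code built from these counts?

Build the Huffman tree bottom-up:
merge U(2) and Z(4): 6
merge 6 and P(8): 14
merge X(12) and 14: 26
merge R(24) and 26: 50
merge Q(28) and 50: 78
The encoded length is the sum of every internal node's weight: 6 + 14 + 26 + 50 + 78 = 174 bits.

174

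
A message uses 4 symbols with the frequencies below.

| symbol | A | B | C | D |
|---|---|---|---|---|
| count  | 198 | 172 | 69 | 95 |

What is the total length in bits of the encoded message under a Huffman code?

1034

Merge the two smallest weights repeatedly:
C(69) + D(95) → 164
164 + B(172) → 336
A(198) + 336 → 534
Total encoded bits = sum of merged weights = 164 + 336 + 534 = 1034.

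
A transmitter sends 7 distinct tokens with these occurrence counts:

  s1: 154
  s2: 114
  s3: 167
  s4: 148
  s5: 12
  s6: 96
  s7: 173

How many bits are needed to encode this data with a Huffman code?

2360

Build the Huffman tree bottom-up:
merge s5(12) and s6(96): 108
merge 108 and s2(114): 222
merge s4(148) and s1(154): 302
merge s3(167) and s7(173): 340
merge 222 and 302: 524
merge 340 and 524: 864
Total encoded bits = sum of merged weights = 108 + 222 + 302 + 340 + 524 + 864 = 2360.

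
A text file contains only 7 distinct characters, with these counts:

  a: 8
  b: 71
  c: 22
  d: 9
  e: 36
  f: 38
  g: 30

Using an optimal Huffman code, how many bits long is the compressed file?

550

Merge the two smallest weights repeatedly:
merge a(8) and d(9): 17
merge 17 and c(22): 39
merge g(30) and e(36): 66
merge f(38) and 39: 77
merge 66 and b(71): 137
merge 77 and 137: 214
Each symbol's bit-cost is frequency × depth; summing gives 550 bits (equivalently 17 + 39 + 66 + 77 + 137 + 214).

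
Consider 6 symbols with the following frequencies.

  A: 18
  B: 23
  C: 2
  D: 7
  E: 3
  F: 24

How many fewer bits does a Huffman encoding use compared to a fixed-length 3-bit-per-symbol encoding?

Fixed-length: 3 bits × 77 symbols = 231 bits.
Huffman merges:
C(2) + E(3) → 5
5 + D(7) → 12
12 + A(18) → 30
B(23) + F(24) → 47
30 + 47 → 77
Huffman total = 5 + 12 + 30 + 47 + 77 = 171 bits.
Saving = 231 − 171 = 60 bits.

60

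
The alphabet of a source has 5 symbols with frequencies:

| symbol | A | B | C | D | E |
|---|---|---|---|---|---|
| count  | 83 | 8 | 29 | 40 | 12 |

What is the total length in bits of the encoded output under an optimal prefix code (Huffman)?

Merge the two smallest weights repeatedly:
combine B(8), E(12) → 20
combine 20, C(29) → 49
combine D(40), 49 → 89
combine A(83), 89 → 172
Each symbol's bit-cost is frequency × depth; summing gives 330 bits (equivalently 20 + 49 + 89 + 172).

330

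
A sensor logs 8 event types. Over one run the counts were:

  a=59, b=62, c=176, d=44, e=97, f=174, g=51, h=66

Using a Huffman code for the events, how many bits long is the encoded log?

2053

Build the Huffman tree bottom-up:
d(44) + g(51) → 95
a(59) + b(62) → 121
h(66) + 95 → 161
e(97) + 121 → 218
161 + f(174) → 335
c(176) + 218 → 394
335 + 394 → 729
Each symbol's bit-cost is frequency × depth; summing gives 2053 bits (equivalently 95 + 121 + 161 + 218 + 335 + 394 + 729).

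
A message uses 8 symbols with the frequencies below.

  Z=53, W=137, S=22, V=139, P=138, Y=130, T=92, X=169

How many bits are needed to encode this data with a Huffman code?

Merge the two smallest weights repeatedly:
merge S(22) and Z(53): 75
merge 75 and T(92): 167
merge Y(130) and W(137): 267
merge P(138) and V(139): 277
merge 167 and X(169): 336
merge 267 and 277: 544
merge 336 and 544: 880
Total encoded bits = sum of merged weights = 75 + 167 + 267 + 277 + 336 + 544 + 880 = 2546.

2546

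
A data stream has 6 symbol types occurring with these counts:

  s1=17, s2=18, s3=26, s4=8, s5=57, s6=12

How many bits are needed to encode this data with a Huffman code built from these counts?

320

Greedily combine the two least-frequent nodes:
merge s4(8) and s6(12): 20
merge s1(17) and s2(18): 35
merge 20 and s3(26): 46
merge 35 and 46: 81
merge s5(57) and 81: 138
Each symbol's bit-cost is frequency × depth; summing gives 320 bits (equivalently 20 + 35 + 46 + 81 + 138).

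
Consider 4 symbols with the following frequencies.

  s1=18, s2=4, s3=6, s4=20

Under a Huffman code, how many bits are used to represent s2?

Huffman merges, smallest pair first:
combine s2(4), s3(6) → 10
combine 10, s1(18) → 28
combine s4(20), 28 → 48
s2's leaf is at depth 3, giving a 3-bit codeword.

3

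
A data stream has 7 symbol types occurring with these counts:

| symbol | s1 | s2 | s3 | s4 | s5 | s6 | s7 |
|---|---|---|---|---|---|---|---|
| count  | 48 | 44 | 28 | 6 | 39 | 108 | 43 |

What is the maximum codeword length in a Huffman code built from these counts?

Merge the two lowest-weight nodes at each step:
merge s4(6) and s3(28): 34
merge 34 and s5(39): 73
merge s7(43) and s2(44): 87
merge s1(48) and 73: 121
merge 87 and s6(108): 195
merge 121 and 195: 316
Maximum depth reached is 4.

4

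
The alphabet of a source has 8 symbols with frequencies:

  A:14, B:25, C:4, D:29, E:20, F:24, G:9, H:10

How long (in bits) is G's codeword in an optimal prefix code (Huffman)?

5

Build the tree from the bottom:
C(4) + G(9) → 13
H(10) + 13 → 23
A(14) + E(20) → 34
23 + F(24) → 47
B(25) + D(29) → 54
34 + 47 → 81
54 + 81 → 135
G's leaf is at depth 5, giving a 5-bit codeword.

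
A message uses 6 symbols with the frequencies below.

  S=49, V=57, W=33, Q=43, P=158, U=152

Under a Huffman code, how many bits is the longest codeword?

3

Merge the two lowest-weight nodes at each step:
W(33) + Q(43) → 76
S(49) + V(57) → 106
76 + 106 → 182
U(152) + P(158) → 310
182 + 310 → 492
The first pair merged (W, Q) ends up deepest, at depth 3.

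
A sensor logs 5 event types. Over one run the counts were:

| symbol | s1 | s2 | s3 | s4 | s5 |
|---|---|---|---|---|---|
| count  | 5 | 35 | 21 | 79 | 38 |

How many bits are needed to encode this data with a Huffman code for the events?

Merge the two smallest weights repeatedly:
merge s1(5) and s3(21): 26
merge 26 and s2(35): 61
merge s5(38) and 61: 99
merge s4(79) and 99: 178
Total encoded bits = sum of merged weights = 26 + 61 + 99 + 178 = 364.

364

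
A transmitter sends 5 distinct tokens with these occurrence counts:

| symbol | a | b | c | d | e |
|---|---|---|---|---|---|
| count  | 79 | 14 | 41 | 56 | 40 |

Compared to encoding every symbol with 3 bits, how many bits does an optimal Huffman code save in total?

Fixed-length: 3 bits × 230 symbols = 690 bits.
Huffman merges:
b(14) + e(40) → 54
c(41) + 54 → 95
d(56) + a(79) → 135
95 + 135 → 230
Huffman total = 54 + 95 + 135 + 230 = 514 bits.
Saving = 690 − 514 = 176 bits.

176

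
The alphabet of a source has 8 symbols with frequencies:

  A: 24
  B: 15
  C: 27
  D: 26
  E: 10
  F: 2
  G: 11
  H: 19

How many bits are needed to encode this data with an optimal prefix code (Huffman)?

Build the Huffman tree bottom-up:
combine F(2), E(10) → 12
combine G(11), 12 → 23
combine B(15), H(19) → 34
combine 23, A(24) → 47
combine D(26), C(27) → 53
combine 34, 47 → 81
combine 53, 81 → 134
Total encoded bits = sum of merged weights = 12 + 23 + 34 + 47 + 53 + 81 + 134 = 384.

384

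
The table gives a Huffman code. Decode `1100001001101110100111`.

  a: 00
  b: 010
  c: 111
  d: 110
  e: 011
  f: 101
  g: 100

dabeefac

Read left to right; each codeword is recognised as soon as it completes (prefix code):
  110→d | 00→a | 010→b | 011→e | 011→e | 101→f | 00→a | 111→c
Decoded message: dabeefac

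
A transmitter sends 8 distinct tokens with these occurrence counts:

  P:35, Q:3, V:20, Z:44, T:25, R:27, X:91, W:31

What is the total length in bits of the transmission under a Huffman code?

760

Merge the two smallest weights repeatedly:
merge Q(3) and V(20): 23
merge 23 and T(25): 48
merge R(27) and W(31): 58
merge P(35) and Z(44): 79
merge 48 and 58: 106
merge 79 and X(91): 170
merge 106 and 170: 276
Total encoded bits = sum of merged weights = 23 + 48 + 58 + 79 + 106 + 170 + 276 = 760.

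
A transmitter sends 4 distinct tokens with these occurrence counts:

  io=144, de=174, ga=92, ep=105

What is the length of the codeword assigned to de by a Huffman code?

Build the tree from the bottom:
merge ga(92) and ep(105): 197
merge io(144) and de(174): 318
merge 197 and 318: 515
de sits 2 levels below the root, so its codeword is 2 bits.

2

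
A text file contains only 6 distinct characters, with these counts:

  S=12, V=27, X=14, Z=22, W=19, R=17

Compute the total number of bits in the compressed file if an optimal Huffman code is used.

Greedily combine the two least-frequent nodes:
S(12) + X(14) → 26
R(17) + W(19) → 36
Z(22) + 26 → 48
V(27) + 36 → 63
48 + 63 → 111
Total encoded bits = sum of merged weights = 26 + 36 + 48 + 63 + 111 = 284.

284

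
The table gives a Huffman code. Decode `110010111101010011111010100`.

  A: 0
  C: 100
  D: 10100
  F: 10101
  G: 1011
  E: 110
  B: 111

Read left to right; each codeword is recognised as soon as it completes (prefix code):
  110→E | 0→A | 1011→G | 110→E | 10100→D | 111→B | 110→E | 10100→D
Decoded message: EAGEDBED

EAGEDBED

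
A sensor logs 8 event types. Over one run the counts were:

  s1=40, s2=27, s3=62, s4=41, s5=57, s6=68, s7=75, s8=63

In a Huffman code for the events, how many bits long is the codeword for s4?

Build the tree from the bottom:
combine s2(27), s1(40) → 67
combine s4(41), s5(57) → 98
combine s3(62), s8(63) → 125
combine 67, s6(68) → 135
combine s7(75), 98 → 173
combine 125, 135 → 260
combine 173, 260 → 433
The subtree containing s4 is merged 3 times, so code length = 3.

3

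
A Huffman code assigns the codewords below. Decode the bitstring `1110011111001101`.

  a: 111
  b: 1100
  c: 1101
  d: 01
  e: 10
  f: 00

afabc

Read left to right; each codeword is recognised as soon as it completes (prefix code):
  111→a | 00→f | 111→a | 1100→b | 1101→c
Decoded message: afabc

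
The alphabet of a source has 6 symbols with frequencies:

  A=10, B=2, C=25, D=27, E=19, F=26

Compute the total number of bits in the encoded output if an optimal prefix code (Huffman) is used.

Build the Huffman tree bottom-up:
merge B(2) and A(10): 12
merge 12 and E(19): 31
merge C(25) and F(26): 51
merge D(27) and 31: 58
merge 51 and 58: 109
The encoded length is the sum of every internal node's weight: 12 + 31 + 51 + 58 + 109 = 261 bits.

261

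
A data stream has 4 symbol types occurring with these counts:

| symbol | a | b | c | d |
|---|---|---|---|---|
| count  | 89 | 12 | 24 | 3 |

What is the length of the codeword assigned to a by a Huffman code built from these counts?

1

Huffman merges, smallest pair first:
d(3) + b(12) → 15
15 + c(24) → 39
39 + a(89) → 128
a is a child of the root — depth 1, so its codeword is a single bit.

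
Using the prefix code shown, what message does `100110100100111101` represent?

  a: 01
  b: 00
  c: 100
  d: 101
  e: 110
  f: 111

ceccfd

Read left to right; each codeword is recognised as soon as it completes (prefix code):
  100→c | 110→e | 100→c | 100→c | 111→f | 101→d
Decoded message: ceccfd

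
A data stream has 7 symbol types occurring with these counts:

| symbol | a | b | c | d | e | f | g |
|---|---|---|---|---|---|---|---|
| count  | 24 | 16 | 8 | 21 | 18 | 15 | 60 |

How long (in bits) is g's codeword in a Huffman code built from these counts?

Huffman merges, smallest pair first:
combine c(8), f(15) → 23
combine b(16), e(18) → 34
combine d(21), 23 → 44
combine a(24), 34 → 58
combine 44, 58 → 102
combine g(60), 102 → 162
g sits one level below the root: a 1-bit codeword.

1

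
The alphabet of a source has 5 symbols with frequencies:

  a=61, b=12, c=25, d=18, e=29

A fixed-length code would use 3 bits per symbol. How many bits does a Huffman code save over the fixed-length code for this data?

Fixed-length: 3 bits × 145 symbols = 435 bits.
Huffman merges:
merge b(12) and d(18): 30
merge c(25) and e(29): 54
merge 30 and 54: 84
merge a(61) and 84: 145
Huffman total = 30 + 54 + 84 + 145 = 313 bits.
Saving = 435 − 313 = 122 bits.

122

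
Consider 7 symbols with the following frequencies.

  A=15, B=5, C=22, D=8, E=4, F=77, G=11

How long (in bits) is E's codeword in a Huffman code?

Huffman merges, smallest pair first:
combine E(4), B(5) → 9
combine D(8), 9 → 17
combine G(11), A(15) → 26
combine 17, C(22) → 39
combine 26, 39 → 65
combine 65, F(77) → 142
The subtree containing E is merged 5 times, so code length = 5.

5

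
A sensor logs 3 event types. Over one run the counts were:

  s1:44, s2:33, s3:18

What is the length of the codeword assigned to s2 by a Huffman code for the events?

2

Repeatedly merge the two smallest:
combine s3(18), s2(33) → 51
combine s1(44), 51 → 95
The subtree containing s2 is merged 2 times, so code length = 2.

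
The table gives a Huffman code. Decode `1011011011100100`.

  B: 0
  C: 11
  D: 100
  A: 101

Read left to right; each codeword is recognised as soon as it completes (prefix code):
  101→A | 101→A | 101→A | 11→C | 0→B | 0→B | 100→D
Decoded message: AAACBBD

AAACBBD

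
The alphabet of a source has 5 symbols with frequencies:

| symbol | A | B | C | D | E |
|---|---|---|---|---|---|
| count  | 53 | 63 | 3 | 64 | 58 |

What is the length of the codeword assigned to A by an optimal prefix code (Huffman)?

Repeatedly merge the two smallest:
merge C(3) and A(53): 56
merge 56 and E(58): 114
merge B(63) and D(64): 127
merge 114 and 127: 241
A sits 3 levels below the root, so its codeword is 3 bits.

3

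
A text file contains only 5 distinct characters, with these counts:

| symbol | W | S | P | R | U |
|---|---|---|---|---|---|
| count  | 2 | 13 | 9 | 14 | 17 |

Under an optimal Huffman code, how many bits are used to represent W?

Repeatedly merge the two smallest:
merge W(2) and P(9): 11
merge 11 and S(13): 24
merge R(14) and U(17): 31
merge 24 and 31: 55
The subtree containing W is merged 3 times, so code length = 3.

3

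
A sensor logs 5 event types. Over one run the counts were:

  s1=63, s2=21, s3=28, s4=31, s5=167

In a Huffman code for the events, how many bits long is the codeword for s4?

3

Repeatedly merge the two smallest:
merge s2(21) and s3(28): 49
merge s4(31) and 49: 80
merge s1(63) and 80: 143
merge 143 and s5(167): 310
s4's leaf is at depth 3, giving a 3-bit codeword.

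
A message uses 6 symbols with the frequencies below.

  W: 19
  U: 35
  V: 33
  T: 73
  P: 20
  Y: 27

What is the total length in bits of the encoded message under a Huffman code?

513

Merge the two smallest weights repeatedly:
combine W(19), P(20) → 39
combine Y(27), V(33) → 60
combine U(35), 39 → 74
combine 60, T(73) → 133
combine 74, 133 → 207
Total encoded bits = sum of merged weights = 39 + 60 + 74 + 133 + 207 = 513.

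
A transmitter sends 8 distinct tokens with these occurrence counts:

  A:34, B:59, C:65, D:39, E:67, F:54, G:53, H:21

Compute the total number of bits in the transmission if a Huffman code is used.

Greedily combine the two least-frequent nodes:
merge H(21) and A(34): 55
merge D(39) and G(53): 92
merge F(54) and 55: 109
merge B(59) and C(65): 124
merge E(67) and 92: 159
merge 109 and 124: 233
merge 159 and 233: 392
Total encoded bits = sum of merged weights = 55 + 92 + 109 + 124 + 159 + 233 + 392 = 1164.

1164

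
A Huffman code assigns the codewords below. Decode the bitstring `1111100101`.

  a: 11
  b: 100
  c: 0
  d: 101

Read left to right; each codeword is recognised as soon as it completes (prefix code):
  11→a | 11→a | 100→b | 101→d
Decoded message: aabd

aabd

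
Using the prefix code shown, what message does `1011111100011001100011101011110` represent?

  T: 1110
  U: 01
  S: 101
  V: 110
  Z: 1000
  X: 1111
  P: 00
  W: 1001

SXZVUZTST

Read left to right; each codeword is recognised as soon as it completes (prefix code):
  101→S | 1111→X | 1000→Z | 110→V | 01→U | 1000→Z | 1110→T | 101→S | 1110→T
Decoded message: SXZVUZTST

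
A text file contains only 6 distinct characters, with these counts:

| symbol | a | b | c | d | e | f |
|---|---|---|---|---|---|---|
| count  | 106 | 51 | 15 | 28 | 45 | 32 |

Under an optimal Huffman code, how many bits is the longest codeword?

Merge the two lowest-weight nodes at each step:
c(15) + d(28) → 43
f(32) + 43 → 75
e(45) + b(51) → 96
75 + 96 → 171
a(106) + 171 → 277
The rarest symbols sit at the bottom; the longest codeword is 4 bits.

4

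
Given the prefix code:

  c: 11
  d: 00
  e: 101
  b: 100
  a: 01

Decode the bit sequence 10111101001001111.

Read left to right; each codeword is recognised as soon as it completes (prefix code):
  101→e | 11→c | 101→e | 00→d | 100→b | 11→c | 11→c
Decoded message: ecedbcc

ecedbcc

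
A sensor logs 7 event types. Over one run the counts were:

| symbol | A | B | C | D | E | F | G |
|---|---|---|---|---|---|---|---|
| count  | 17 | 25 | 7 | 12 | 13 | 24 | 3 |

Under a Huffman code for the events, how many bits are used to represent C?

Huffman merges, smallest pair first:
combine G(3), C(7) → 10
combine 10, D(12) → 22
combine E(13), A(17) → 30
combine 22, F(24) → 46
combine B(25), 30 → 55
combine 46, 55 → 101
C's leaf is at depth 4, giving a 4-bit codeword.

4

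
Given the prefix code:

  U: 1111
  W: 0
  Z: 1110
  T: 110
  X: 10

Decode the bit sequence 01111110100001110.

Read left to right; each codeword is recognised as soon as it completes (prefix code):
  0→W | 1111→U | 110→T | 10→X | 0→W | 0→W | 0→W | 1110→Z
Decoded message: WUTXWWWZ

WUTXWWWZ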